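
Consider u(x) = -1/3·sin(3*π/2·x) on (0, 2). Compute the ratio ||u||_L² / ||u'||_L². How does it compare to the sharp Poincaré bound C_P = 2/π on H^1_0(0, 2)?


||u||_L² / ||u'||_L² = 2/(3*π) < C_P = 2/π.

u(x) = -1/3·sin(3*π/2·x), so u'(x) = -π*cos(3*π*x/2)/2.
Writing u(x) = A·sin(kπx/L) with A = -1/3 and k = 3, use ∫_0^L sin²(kπx/L) dx = L/2 and ∫_0^L cos²(kπx/L) dx = L/2.
u² = 1/9·sin²(3*π/2·x) and (u')² = π^2/4·cos²(3*π/2·x), and each of sin², cos² integrates to L/2 = 1 over (0, 2).
∫_0^2 u² dx = 1/9, so ||u||_L² = 1/3.
∫_0^2 (u')² dx = π^2/4, so ||u'||_L² = π/2.
Ratio ||u||_L² / ||u'||_L² = 2/(3*π).
Sharp Poincaré constant on H^1_0(0, 2) is C_P = L/π = 2/π, achieved by sin(π/2·x).
This is the k = 3 harmonic; the ratio L/(kπ) is strictly less than C_P = L/π, consistent with the sharp inequality ||u||_L² ≤ C_P ||u'||_L².


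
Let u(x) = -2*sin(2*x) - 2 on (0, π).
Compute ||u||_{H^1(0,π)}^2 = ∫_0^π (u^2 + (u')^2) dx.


||u||_{H^1(0,π)}^2 = 14*π

u'(x) = -4*cos(2*x).
Expand u² and (u')² and integrate term by term on (0, π), using: for integers n ≥ 1, ∫_0^π sin²(nx) dx = ∫_0^π cos²(nx) dx = π/2; for n ≠ n', ∫_0^π sin(nx)sin(n'x) dx = ∫_0^π cos(nx)cos(n'x) dx = 0; and by product-to-sum, ∫_0^π sin(nx)cos(n'x) dx = ½∫_0^π [sin((n+n')x) + sin((n−n')x)] dx, which is 0 when n+n' is even and 2n/(n²−n'²) when n+n' is odd (it need not vanish on (0, π)). For the constant mode: ∫_0^π 1 dx = π, ∫_0^π cos(nx) dx = 0, ∫_0^π sin(nx) dx = (1−(−1)^n)/n.
  u² squared terms: (-2)²·∫1 dx = 4·π = 4*π;  (-2)²·∫sin(2x)² dx = 4·π/2 = 2*π.
  u² cross terms: 2·(-2)·(-2)·∫1·sin(2x) dx = 8·(0) = 0.
  So ∫_0^π u² dx = 4*π + 2*π + 0 = 6*π.
  (u')² squared terms: (-4)²·∫cos(2x)² dx = 16·π/2 = 8*π.
  So ∫_0^π (u')² dx = 8*π.
||u||_{H^1}^2 = (6*π) + (8*π) = 14*π.


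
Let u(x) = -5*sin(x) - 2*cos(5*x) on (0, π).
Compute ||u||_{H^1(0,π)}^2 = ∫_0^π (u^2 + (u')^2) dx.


||u||_{H^1(0,π)}^2 = 77*π

u'(x) = 10*sin(5*x) - 5*cos(x).
Expand u² and (u')² and integrate term by term on (0, π), using: for integers n ≥ 1, ∫_0^π sin²(nx) dx = ∫_0^π cos²(nx) dx = π/2; for n ≠ n', ∫_0^π sin(nx)sin(n'x) dx = ∫_0^π cos(nx)cos(n'x) dx = 0; and by product-to-sum, ∫_0^π sin(nx)cos(n'x) dx = ½∫_0^π [sin((n+n')x) + sin((n−n')x)] dx, which is 0 when n+n' is even and 2n/(n²−n'²) when n+n' is odd (it need not vanish on (0, π)).
  u² squared terms: (-5)²·∫sin(x)² dx = 25·π/2 = 25*π/2;  (-2)²·∫cos(5x)² dx = 4·π/2 = 2*π.
  u² cross terms: 2·(-5)·(-2)·∫sin(x)·cos(5x) dx = 20·(0) = 0.
  So ∫_0^π u² dx = 25*π/2 + 2*π + 0 = 29*π/2.
  (u')² squared terms: (-5)²·∫cos(x)² dx = 25·π/2 = 25*π/2;  (10)²·∫sin(5x)² dx = 100·π/2 = 50*π.
  (u')² cross terms: 2·(-5)·(10)·∫cos(x)·sin(5x) dx = -100·(0) = 0.
  So ∫_0^π (u')² dx = 25*π/2 + 50*π + 0 = 125*π/2.
||u||_{H^1}^2 = (29*π/2) + (125*π/2) = 77*π.


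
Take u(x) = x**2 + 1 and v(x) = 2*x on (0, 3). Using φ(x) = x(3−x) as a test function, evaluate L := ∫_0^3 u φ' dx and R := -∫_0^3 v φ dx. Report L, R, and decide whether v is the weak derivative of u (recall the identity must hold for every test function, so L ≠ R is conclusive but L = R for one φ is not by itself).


LHS = -27/2, RHS = -27/2. Yes, v = u' weakly.

u(x) = x**2 + 1, classical derivative u'(x) = 2*x.
φ(x) = x(3−x), so φ'(x) = 3 - 2*x.
Note φ(0) = φ(3) = 0, so the boundary term u·φ vanishes.
LHS = ∫_0^3 u(x) φ'(x) dx = ∫_0^3 (-2*x^3 + 3*x^2 - 2*x + 3) dx. Term by term:
  ∫_0^3 -2*x^3 dx = -81/2;  ∫_0^3 3*x^2 dx = 27;  ∫_0^3 -2*x dx = -9;
  ∫_0^3 3 dx = 9.
Sum: -81/2 + 27 − 9 + 9 = -27/2.
So LHS = -27/2.
∫_0^3 v(x) φ(x) dx = ∫_0^3 (-2*x^3 + 6*x^2) dx. Term by term:
  ∫_0^3 -2*x^3 dx = -81/2;  ∫_0^3 6*x^2 dx = 54.
Sum: -81/2 + 54 = 27/2.
So RHS = -∫_0^3 v(x) φ(x) dx = -27/2.
LHS = RHS, so the identity holds for this test φ.
Moreover u is smooth here and v(x) = u'(x) = 2*x pointwise, so the identity holds for every test function. Hence v is the weak derivative of u.


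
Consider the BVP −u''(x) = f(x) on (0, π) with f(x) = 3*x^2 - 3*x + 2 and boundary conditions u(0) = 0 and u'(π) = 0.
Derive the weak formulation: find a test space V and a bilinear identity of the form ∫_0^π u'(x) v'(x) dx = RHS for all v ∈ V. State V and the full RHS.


V = {v ∈ H^1(0, π) : v(0) = 0} (test functions vanish at x = 0 where u is specified); weak form: ∫_0^π u'v' dx = ∫_0^π (3*x^2 - 3*x + 2) v dx for all v ∈ V.

Multiply both sides by a test function v and integrate from 0 to π:
  ∫_0^π −u''(x) v(x) dx = ∫_0^π f(x) v(x) dx.
Integrate the LHS by parts once:
  ∫_0^π −u'' v dx = −[u'(x) v(x)]_0^π + ∫_0^π u'(x) v'(x) dx.
Thus ∫_0^π u'(x) v'(x) dx = ∫_0^π f(x) v(x) dx + [u'(x) v(x)]_0^π.
Choose V so that boundary terms are either known or forced to vanish.
Mixed BC: u(0) = 0 (Dirichlet) and u'(π) = 0 (Neumann). Define V = {v ∈ H^1(0, π) : v(0) = 0}. Then [u' v]_0^π = u'(π)·v(π) − u'(0)·0 = 0.
Weak formulation: find u (satisfying any essential BC) such that ∫_0^π u'(x) v'(x) dx = ∫_0^π f v dx for all v ∈ V (Dirichlet at 0 absorbed into V; the Neumann datum at x = π is zero, so no boundary term remains).
Substituting f(x) = 3*x^2 - 3*x + 2, the right-hand side is ∫_0^π (3*x^2 - 3*x + 2) v dx.


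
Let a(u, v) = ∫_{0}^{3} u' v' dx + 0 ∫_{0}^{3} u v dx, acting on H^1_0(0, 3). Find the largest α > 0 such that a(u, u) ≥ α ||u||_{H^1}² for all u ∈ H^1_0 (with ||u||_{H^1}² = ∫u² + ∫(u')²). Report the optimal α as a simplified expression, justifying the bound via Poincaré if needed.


α = π^2/(9 + π^2)

Coercivity of a(·,·) on H^1_0(0, 3) means a(u, u) ≥ α ||u||_{H^1}² for every u ∈ H^1_0.
The interval has length L = 3, and Poincaré/coercivity depend only on L. Here a(u, u) = ∫(u')² + (0)·∫u².
Here c = 0, so a(u,u) = ∫(u')² alone. The condition a(u,u) ≥ α||u||_{H^1}² reads (1−α)∫(u')² ≥ (α−c)∫u². Any admissible α is ≤ 1 (rapidly oscillating u have ∫u²/∫(u')² → 0), and α = 1 would force 0 ≥ (1−c)∫u², impossible since c < 1; so 1−α > 0. By the sharp Poincaré inequality on H^1_0 of an interval of length L, ∫(u')² ≥ (π/L)²∫u² with equality for the first sine mode sin(π(x−x₀)/L) (x₀ the left endpoint), so the inequality holds for all u iff (1−α)(π/L)² ≥ α − c, i.e. α ≤ ((π/L)² + c)/((π/L)² + 1) = (1 + c(L/π)²)/(1 + (L/π)²). (Direct route, valid since c ≤ 0: Poincaré gives c∫u² ≥ c(L/π)²∫(u')², so a(u,u) ≥ (1 + c(L/π)²)∫(u')², while ||u||_{H^1}² ≤ (1 + (L/π)²)∫(u')²; dividing yields the same α.) With (π/L)² = π^2/9 and c = 0, the largest admissible constant is α = ((π/L)² + c)/((π/L)² + 1).
Simplifying, α = π^2/(9 + π^2).


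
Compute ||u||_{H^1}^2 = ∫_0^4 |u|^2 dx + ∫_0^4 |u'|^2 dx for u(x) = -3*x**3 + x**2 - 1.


||u||_{H^1}^2 = 3348388/105

The H^1 norm (squared) on an interval (0, L) is
  ||u||_{H^1}^2 = ∫_0^L u(x)^2 dx + ∫_0^L u'(x)^2 dx.
Compute u'(x) = -9*x**2 + 2*x.
Then u(x)^2 = 9*x**6 - 6*x**5 + x**4 + 6*x**3 - 2*x**2 + 1 and u'(x)^2 = 81*x**4 - 36*x**3 + 4*x**2.
Integrate each monomial from 0 to 4 using ∫_0^4 c·x^n dx = c·4^(n+1)/(n+1):
  ∫_0^4 u(x)^2 dx = ∫_0^4 (9*x^6 - 6*x^5 + x^4 + 6*x^3 - 2*x^2 + 1) dx. Term by term:
    ∫_0^4 9*x^6 dx = 147456/7;  ∫_0^4 -6*x^5 dx = -4096;  ∫_0^4 x^4 dx = 1024/5;
    ∫_0^4 6*x^3 dx = 384;  ∫_0^4 -2*x^2 dx = -128/3;  ∫_0^4 1 dx = 4.
  Sum: 147456/7 − 4096 + 1024/5 + 384 − 128/3 + 4 = 1839524/105.
  ∫_0^4 u'(x)^2 dx = ∫_0^4 (81*x^4 - 36*x^3 + 4*x^2) dx. Term by term:
    ∫_0^4 81*x^4 dx = 82944/5;  ∫_0^4 -36*x^3 dx = -2304;  ∫_0^4 4*x^2 dx = 256/3.
  Sum: 82944/5 − 2304 + 256/3 = 215552/15.
Adding: ||u||_{H^1}^2 = 1839524/105 + 215552/15 = 3348388/105.


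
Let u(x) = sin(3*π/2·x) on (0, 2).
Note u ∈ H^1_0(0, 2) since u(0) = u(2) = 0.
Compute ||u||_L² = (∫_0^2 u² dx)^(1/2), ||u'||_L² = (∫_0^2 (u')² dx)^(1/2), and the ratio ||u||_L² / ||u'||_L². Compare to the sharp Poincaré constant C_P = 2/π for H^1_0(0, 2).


||u||_L² / ||u'||_L² = 2/(3*π) < C_P = 2/π.

u(x) = sin(3*π/2·x), so u'(x) = 3*π*cos(3*π*x/2)/2.
Writing u(x) = A·sin(kπx/L) with A = 1 and k = 3, use ∫_0^L sin²(kπx/L) dx = L/2 and ∫_0^L cos²(kπx/L) dx = L/2.
u² = 1·sin²(3*π/2·x) and (u')² = 9*π^2/4·cos²(3*π/2·x), and each of sin², cos² integrates to L/2 = 1 over (0, 2).
∫_0^2 u² dx = 1, so ||u||_L² = 1.
∫_0^2 (u')² dx = 9*π^2/4, so ||u'||_L² = 3*π/2.
Ratio ||u||_L² / ||u'||_L² = 2/(3*π).
Sharp Poincaré constant on H^1_0(0, 2) is C_P = L/π = 2/π, achieved by sin(π/2·x).
This is the k = 3 harmonic; the ratio L/(kπ) is strictly less than C_P = L/π, consistent with the sharp inequality ||u||_L² ≤ C_P ||u'||_L².


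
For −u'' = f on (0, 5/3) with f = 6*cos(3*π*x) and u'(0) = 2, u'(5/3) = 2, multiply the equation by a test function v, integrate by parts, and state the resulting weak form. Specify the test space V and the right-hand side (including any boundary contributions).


V = H^1(0, 5/3) (v unrestricted at boundary; u is determined up to an additive constant); weak form: ∫_0^5/3 u'v' dx = ∫_0^5/3 (6*cos(3*π*x)) v dx + 2·v(5/3) − 2·v(0) for all v ∈ V.

Multiply both sides by a test function v and integrate from 0 to 5/3:
  ∫_0^5/3 −u''(x) v(x) dx = ∫_0^5/3 f(x) v(x) dx.
Integrate the LHS by parts once:
  ∫_0^5/3 −u'' v dx = −[u'(x) v(x)]_0^5/3 + ∫_0^5/3 u'(x) v'(x) dx.
Thus ∫_0^5/3 u'(x) v'(x) dx = ∫_0^5/3 f(x) v(x) dx + [u'(x) v(x)]_0^5/3.
Choose V so that boundary terms are either known or forced to vanish.
u has inhomogeneous Neumann u'(0) = 2, u'(5/3) = 2. [u' v]_0^5/3 = (2)·v(5/3) − (2)·v(0) = 2·v(5/3) − 2·v(0). Take V = H^1(0, 5/3); boundary term becomes part of RHS.
Weak formulation: find u (satisfying any essential BC) such that ∫_0^5/3 u'(x) v'(x) dx = ∫_0^5/3 f v dx + 2·v(5/3) − 2·v(0) for all v ∈ V (Neumann data are natural BCs: they enter the RHS as boundary terms).
Substituting f(x) = 6*cos(3*π*x), the right-hand side is ∫_0^5/3 (6*cos(3*π*x)) v dx + 2·v(5/3) − 2·v(0).
Compatibility check (pure Neumann): taking v ≡ 1 ∈ V gives 0 = ∫_0^5/3 f dx + (2) − (2), i.e. ∫_0^5/3 f dx must equal u'(0) − u'(5/3) = 0. Indeed ∫_0^5/3 (6*cos(3*π*x)) dx = 0, so the data are compatible. The solution is then unique only up to an additive constant (fix it e.g. by requiring ∫_0^5/3 u dx = 0).


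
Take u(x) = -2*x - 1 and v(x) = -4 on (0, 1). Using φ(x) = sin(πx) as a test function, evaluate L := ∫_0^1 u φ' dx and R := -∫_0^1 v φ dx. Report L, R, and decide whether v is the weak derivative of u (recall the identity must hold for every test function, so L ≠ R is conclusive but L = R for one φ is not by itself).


LHS = 4/π, RHS = 8/π. No, v is not the weak derivative of u.

u(x) = -2*x - 1, classical derivative u'(x) = -2.
φ(x) = sin(πx), so φ'(x) = π*cos(π*x).
Note φ(0) = φ(1) = 0, so the boundary term u·φ vanishes.
LHS = ∫_0^1 u(x) φ'(x) dx = ∫_0^1 (-2*π*x*cos(π*x) - π*cos(π*x)) dx. Term by term:
  ∫_0^1 -π*cos(π*x) dx = 0;  ∫_0^1 -2*π*x*cos(π*x) dx = 4/π.
Sum: 0 + 4/π = 4/π.
So LHS = 4/π.
∫_0^1 v(x) φ(x) dx = ∫_0^1 (-4*sin(π*x)) dx. Term by term:
  ∫_0^1 -4*sin(π*x) dx = -8/π.
So RHS = -∫_0^1 v(x) φ(x) dx = 8/π.
LHS − RHS = -4/π ≠ 0, so the identity fails.
(For a valid weak derivative the identity must hold for EVERY test function, in particular this one. The failure shows v is NOT the weak derivative of u.)
Correct weak derivative would be u'(x) = -2.


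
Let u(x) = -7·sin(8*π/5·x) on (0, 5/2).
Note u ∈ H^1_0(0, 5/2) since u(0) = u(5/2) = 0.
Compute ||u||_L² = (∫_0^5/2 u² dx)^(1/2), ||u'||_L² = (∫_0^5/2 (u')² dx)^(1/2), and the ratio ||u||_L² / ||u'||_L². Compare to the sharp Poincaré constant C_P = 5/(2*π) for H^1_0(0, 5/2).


||u||_L² / ||u'||_L² = 5/(8*π) < C_P = 5/(2*π).

u(x) = -7·sin(8*π/5·x), so u'(x) = -56*π*cos(8*π*x/5)/5.
Writing u(x) = A·sin(kπx/L) with A = -7 and k = 4, use ∫_0^L sin²(kπx/L) dx = L/2 and ∫_0^L cos²(kπx/L) dx = L/2.
u² = 49·sin²(8*π/5·x) and (u')² = 3136*π^2/25·cos²(8*π/5·x), and each of sin², cos² integrates to L/2 = 5/4 over (0, 5/2).
∫_0^5/2 u² dx = 245/4, so ||u||_L² = 7*sqrt(5)/2.
∫_0^5/2 (u')² dx = 784*π^2/5, so ||u'||_L² = 28*sqrt(5)*π/5.
Ratio ||u||_L² / ||u'||_L² = 5/(8*π).
Sharp Poincaré constant on H^1_0(0, 5/2) is C_P = L/π = 5/(2*π), achieved by sin(2*π/5·x).
This is the k = 4 harmonic; the ratio L/(kπ) is strictly less than C_P = L/π, consistent with the sharp inequality ||u||_L² ≤ C_P ||u'||_L².


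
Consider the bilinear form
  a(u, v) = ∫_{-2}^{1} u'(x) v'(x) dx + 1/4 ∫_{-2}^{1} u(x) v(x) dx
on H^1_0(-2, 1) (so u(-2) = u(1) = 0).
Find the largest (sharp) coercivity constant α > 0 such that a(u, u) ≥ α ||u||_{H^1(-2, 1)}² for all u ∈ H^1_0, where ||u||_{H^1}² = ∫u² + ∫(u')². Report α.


α = (9/4 + π^2)/(9 + π^2)

Coercivity of a(·,·) on H^1_0(-2, 1) means a(u, u) ≥ α ||u||_{H^1}² for every u ∈ H^1_0.
The interval has length L = 3, and Poincaré/coercivity depend only on L. Here a(u, u) = ∫(u')² + (1/4)·∫u².
Here 0 < c = 1/4 < 1. The condition a(u,u) ≥ α||u||_{H^1}² reads (1−α)∫(u')² ≥ (α−c)∫u². Any admissible α is ≤ 1 (rapidly oscillating u have ∫u²/∫(u')² → 0), and α = 1 would force 0 ≥ (1−c)∫u², impossible since c < 1; so 1−α > 0. By the sharp Poincaré inequality on H^1_0 of an interval of length L, ∫(u')² ≥ (π/L)²∫u² with equality for the first sine mode sin(π(x−x₀)/L) (x₀ the left endpoint), so the inequality holds for all u iff (1−α)(π/L)² ≥ α − c, i.e. α ≤ ((π/L)² + c)/((π/L)² + 1) = (1 + c(L/π)²)/(1 + (L/π)²). With (π/L)² = π^2/9 and c = 1/4, the largest admissible constant is α = ((π/L)² + c)/((π/L)² + 1).
Simplifying, α = (9/4 + π^2)/(9 + π^2).


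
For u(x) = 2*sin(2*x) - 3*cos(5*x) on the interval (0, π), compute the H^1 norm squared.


||u||_{H^1(0,π)}^2 = 416/7 + 127*π

u'(x) = 15*sin(5*x) + 4*cos(2*x).
Expand u² and (u')² and integrate term by term on (0, π), using: for integers n ≥ 1, ∫_0^π sin²(nx) dx = ∫_0^π cos²(nx) dx = π/2; for n ≠ n', ∫_0^π sin(nx)sin(n'x) dx = ∫_0^π cos(nx)cos(n'x) dx = 0; and by product-to-sum, ∫_0^π sin(nx)cos(n'x) dx = ½∫_0^π [sin((n+n')x) + sin((n−n')x)] dx, which is 0 when n+n' is even and 2n/(n²−n'²) when n+n' is odd (it need not vanish on (0, π)).
  u² squared terms: (-3)²·∫cos(5x)² dx = 9·π/2 = 9*π/2;  (2)²·∫sin(2x)² dx = 4·π/2 = 2*π.
  u² cross terms: 2·(-3)·(2)·∫cos(5x)·sin(2x) dx = -12·(-4/21) = 16/7.
  So ∫_0^π u² dx = 9*π/2 + 2*π + 16/7 = 16/7 + 13*π/2.
  (u')² squared terms: (4)²·∫cos(2x)² dx = 16·π/2 = 8*π;  (15)²·∫sin(5x)² dx = 225·π/2 = 225*π/2.
  (u')² cross terms: 2·(4)·(15)·∫cos(2x)·sin(5x) dx = 120·(10/21) = 400/7.
  So ∫_0^π (u')² dx = 8*π + 225*π/2 + 400/7 = 400/7 + 241*π/2.
||u||_{H^1}^2 = (16/7 + 13*π/2) + (400/7 + 241*π/2) = 416/7 + 127*π.


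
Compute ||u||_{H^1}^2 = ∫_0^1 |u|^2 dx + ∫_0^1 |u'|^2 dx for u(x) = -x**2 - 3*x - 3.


||u||_{H^1}^2 = 1231/30

The H^1 norm (squared) on an interval (0, L) is
  ||u||_{H^1}^2 = ∫_0^L u(x)^2 dx + ∫_0^L u'(x)^2 dx.
Compute u'(x) = -2*x - 3.
Then u(x)^2 = x**4 + 6*x**3 + 15*x**2 + 18*x + 9 and u'(x)^2 = 4*x**2 + 12*x + 9.
Integrate each monomial from 0 to 1 using ∫_0^1 c·x^n dx = c·1^(n+1)/(n+1):
  ∫_0^1 u(x)^2 dx = ∫_0^1 (x^4 + 6*x^3 + 15*x^2 + 18*x + 9) dx. Term by term:
    ∫_0^1 x^4 dx = 1/5;  ∫_0^1 6*x^3 dx = 3/2;  ∫_0^1 15*x^2 dx = 5;
    ∫_0^1 18*x dx = 9;  ∫_0^1 9 dx = 9.
  Sum: 1/5 + 3/2 + 5 + 9 + 9 = 247/10.
  ∫_0^1 u'(x)^2 dx = ∫_0^1 (4*x^2 + 12*x + 9) dx. Term by term:
    ∫_0^1 4*x^2 dx = 4/3;  ∫_0^1 12*x dx = 6;  ∫_0^1 9 dx = 9.
  Sum: 4/3 + 6 + 9 = 49/3.
Adding: ||u||_{H^1}^2 = 247/10 + 49/3 = 1231/30.


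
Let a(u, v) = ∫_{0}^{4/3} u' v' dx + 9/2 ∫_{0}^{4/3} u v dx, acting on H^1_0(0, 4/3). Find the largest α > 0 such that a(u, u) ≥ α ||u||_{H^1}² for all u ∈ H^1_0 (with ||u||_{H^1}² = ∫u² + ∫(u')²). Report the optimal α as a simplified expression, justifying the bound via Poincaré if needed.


α = 1

Coercivity of a(·,·) on H^1_0(0, 4/3) means a(u, u) ≥ α ||u||_{H^1}² for every u ∈ H^1_0.
The interval has length L = 4/3, and Poincaré/coercivity depend only on L. Here a(u, u) = ∫(u')² + (9/2)·∫u².
Here c = 9/2 ≥ 1, so a(u,u) = ∫(u')² + c∫u² ≥ ∫(u')² + ∫u² = ||u||_{H^1}², i.e. α = 1 works. No larger α is possible: a(u,u) ≥ α||u||_{H^1}² means (1−α)∫(u')² ≥ (α−c)∫u², and for the modes u_n = sin(nπ(x−x₀)/L) (x₀ the left endpoint) one has ∫u_n²/∫(u_n')² = (L/(nπ))² → 0, so a(u_n,u_n)/||u_n||_{H^1}² → 1. Hence the optimal constant is α = 1.
Therefore α = 1.


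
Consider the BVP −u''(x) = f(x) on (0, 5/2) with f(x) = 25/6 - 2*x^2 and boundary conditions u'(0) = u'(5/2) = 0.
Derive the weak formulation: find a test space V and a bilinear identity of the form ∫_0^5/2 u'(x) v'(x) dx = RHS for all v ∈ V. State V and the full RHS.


V = H^1(0, 5/2) (no boundary constraint on v; u is determined up to an additive constant); weak form: ∫_0^5/2 u'v' dx = ∫_0^5/2 (25/6 - 2*x^2) v dx for all v ∈ V.

Multiply both sides by a test function v and integrate from 0 to 5/2:
  ∫_0^5/2 −u''(x) v(x) dx = ∫_0^5/2 f(x) v(x) dx.
Integrate the LHS by parts once:
  ∫_0^5/2 −u'' v dx = −[u'(x) v(x)]_0^5/2 + ∫_0^5/2 u'(x) v'(x) dx.
Thus ∫_0^5/2 u'(x) v'(x) dx = ∫_0^5/2 f(x) v(x) dx + [u'(x) v(x)]_0^5/2.
Choose V so that boundary terms are either known or forced to vanish.
u has homogeneous Neumann: u'(0) = u'(5/2) = 0. So [u' v]_0^5/2 = 0·v(5/2) − 0·v(0) = 0 for any v; take V = H^1(0, 5/2).
Weak formulation: find u (satisfying any essential BC) such that ∫_0^5/2 u'(x) v'(x) dx = ∫_0^5/2 f v dx for all v ∈ V (homogeneous Neumann, so boundary terms vanish).
Substituting f(x) = 25/6 - 2*x^2, the right-hand side is ∫_0^5/2 (25/6 - 2*x^2) v dx.
Compatibility check (pure Neumann): taking v ≡ 1 ∈ V gives 0 = ∫_0^5/2 f dx + (0) − (0), i.e. ∫_0^5/2 f dx must equal u'(0) − u'(5/2) = 0. Indeed ∫_0^5/2 (25/6 - 2*x^2) dx = 0, so the data are compatible. The solution is then unique only up to an additive constant (fix it e.g. by requiring ∫_0^5/2 u dx = 0).


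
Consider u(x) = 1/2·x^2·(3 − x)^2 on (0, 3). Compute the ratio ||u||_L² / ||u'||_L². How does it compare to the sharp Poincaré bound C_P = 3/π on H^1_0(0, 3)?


||u||_L² / ||u'||_L² = sqrt(3)/2 < C_P = 3/π.

u(x) = 1/2·x^2·(3 − x)^2, so u'(x) = x*(x - 3)*(2*x - 3).
u(x) = 1/2·x^2·(3 − x)^2 vanishes at x = 0 and x = 3, so u ∈ H^1_0(0, 3). Differentiate via the product rule and integrate the resulting polynomials term by term.
  ∫_0^3 u² dx = ∫_0^3 (x^8/4 - 3*x^7 + 27*x^6/2 - 27*x^5 + 81*x^4/4) dx. Term by term:
    ∫_0^3 x^8/4 dx = 2187/4;  ∫_0^3 -3*x^7 dx = -19683/8;  ∫_0^3 27*x^6/2 dx = 59049/14;
    ∫_0^3 -27*x^5 dx = -6561/2;  ∫_0^3 81*x^4/4 dx = 19683/20.
  Sum: 2187/4 − 19683/8 + 59049/14 − 6561/2 + 19683/20 = 2187/280.
  ∫_0^3 (u')² dx = ∫_0^3 (4*x^6 - 36*x^5 + 117*x^4 - 162*x^3 + 81*x^2) dx. Term by term:
    ∫_0^3 4*x^6 dx = 8748/7;  ∫_0^3 -36*x^5 dx = -4374;  ∫_0^3 117*x^4 dx = 28431/5;
    ∫_0^3 -162*x^3 dx = -6561/2;  ∫_0^3 81*x^2 dx = 729.
  Sum: 8748/7 − 4374 + 28431/5 − 6561/2 + 729 = 729/70.
∫_0^3 u² dx = 2187/280, so ||u||_L² = 27*sqrt(210)/140.
∫_0^3 (u')² dx = 729/70, so ||u'||_L² = 27*sqrt(70)/70.
Ratio ||u||_L² / ||u'||_L² = sqrt(3)/2.
Sharp Poincaré constant on H^1_0(0, 3) is C_P = L/π = 3/π, achieved by sin(π/3·x).
A polynomial bump cannot attain the sharp Poincaré constant (only the first sine eigenfunction does), so the ratio is strictly less than C_P, consistent with ||u||_L² ≤ C_P ||u'||_L².


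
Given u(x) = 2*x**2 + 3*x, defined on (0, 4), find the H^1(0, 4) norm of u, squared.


||u||_{H^1}^2 = 35228/15

The H^1 norm (squared) on an interval (0, L) is
  ||u||_{H^1}^2 = ∫_0^L u(x)^2 dx + ∫_0^L u'(x)^2 dx.
Compute u'(x) = 4*x + 3.
Then u(x)^2 = 4*x**4 + 12*x**3 + 9*x**2 and u'(x)^2 = 16*x**2 + 24*x + 9.
Integrate each monomial from 0 to 4 using ∫_0^4 c·x^n dx = c·4^(n+1)/(n+1):
  ∫_0^4 u(x)^2 dx = ∫_0^4 (4*x^4 + 12*x^3 + 9*x^2) dx. Term by term:
    ∫_0^4 4*x^4 dx = 4096/5;  ∫_0^4 12*x^3 dx = 768;  ∫_0^4 9*x^2 dx = 192.
  Sum: 4096/5 + 768 + 192 = 8896/5.
  ∫_0^4 u'(x)^2 dx = ∫_0^4 (16*x^2 + 24*x + 9) dx. Term by term:
    ∫_0^4 16*x^2 dx = 1024/3;  ∫_0^4 24*x dx = 192;  ∫_0^4 9 dx = 36.
  Sum: 1024/3 + 192 + 36 = 1708/3.
Adding: ||u||_{H^1}^2 = 8896/5 + 1708/3 = 35228/15.


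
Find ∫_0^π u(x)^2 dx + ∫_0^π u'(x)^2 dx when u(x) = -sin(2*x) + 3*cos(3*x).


||u||_{H^1(0,π)}^2 = 48 + 95*π/2

u'(x) = -9*sin(3*x) - 2*cos(2*x).
Expand u² and (u')² and integrate term by term on (0, π), using: for integers n ≥ 1, ∫_0^π sin²(nx) dx = ∫_0^π cos²(nx) dx = π/2; for n ≠ n', ∫_0^π sin(nx)sin(n'x) dx = ∫_0^π cos(nx)cos(n'x) dx = 0; and by product-to-sum, ∫_0^π sin(nx)cos(n'x) dx = ½∫_0^π [sin((n+n')x) + sin((n−n')x)] dx, which is 0 when n+n' is even and 2n/(n²−n'²) when n+n' is odd (it need not vanish on (0, π)).
  u² squared terms: (-1)²·∫sin(2x)² dx = 1·π/2 = π/2;  (3)²·∫cos(3x)² dx = 9·π/2 = 9*π/2.
  u² cross terms: 2·(-1)·(3)·∫sin(2x)·cos(3x) dx = -6·(-4/5) = 24/5.
  So ∫_0^π u² dx = π/2 + 9*π/2 + 24/5 = 24/5 + 5*π.
  (u')² squared terms: (-9)²·∫sin(3x)² dx = 81·π/2 = 81*π/2;  (-2)²·∫cos(2x)² dx = 4·π/2 = 2*π.
  (u')² cross terms: 2·(-9)·(-2)·∫sin(3x)·cos(2x) dx = 36·(6/5) = 216/5.
  So ∫_0^π (u')² dx = 81*π/2 + 2*π + 216/5 = 216/5 + 85*π/2.
||u||_{H^1}^2 = (24/5 + 5*π) + (216/5 + 85*π/2) = 48 + 95*π/2.


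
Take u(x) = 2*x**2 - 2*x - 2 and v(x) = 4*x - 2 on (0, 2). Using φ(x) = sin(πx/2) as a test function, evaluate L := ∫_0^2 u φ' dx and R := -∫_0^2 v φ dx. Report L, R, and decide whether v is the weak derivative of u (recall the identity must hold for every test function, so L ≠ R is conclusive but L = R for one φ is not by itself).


LHS = -8/π, RHS = -8/π. Yes, v = u' weakly.

u(x) = 2*x**2 - 2*x - 2, classical derivative u'(x) = 4*x - 2.
φ(x) = sin(πx/2), so φ'(x) = π*cos(π*x/2)/2.
Note φ(0) = φ(2) = 0, so the boundary term u·φ vanishes.
LHS = ∫_0^2 u(x) φ'(x) dx = ∫_0^2 (π*x^2*cos(π*x/2) - π*x*cos(π*x/2) - π*cos(π*x/2)) dx. Term by term:
  ∫_0^2 -π*cos(π*x/2) dx = 0;  ∫_0^2 π*x^2*cos(π*x/2) dx = -16/π;  ∫_0^2 -π*x*cos(π*x/2) dx = 8/π.
Sum: 0 − 16/π + 8/π = -8/π.
So LHS = -8/π.
∫_0^2 v(x) φ(x) dx = ∫_0^2 (4*x*sin(π*x/2) - 2*sin(π*x/2)) dx. Term by term:
  ∫_0^2 -2*sin(π*x/2) dx = -8/π;  ∫_0^2 4*x*sin(π*x/2) dx = 16/π.
Sum: -8/π + 16/π = 8/π.
So RHS = -∫_0^2 v(x) φ(x) dx = -8/π.
LHS = RHS, so the identity holds for this test φ.
Moreover u is smooth here and v(x) = u'(x) = 4*x - 2 pointwise, so the identity holds for every test function. Hence v is the weak derivative of u.


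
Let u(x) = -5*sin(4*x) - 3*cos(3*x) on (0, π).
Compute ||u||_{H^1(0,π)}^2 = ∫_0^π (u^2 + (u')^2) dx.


||u||_{H^1(0,π)}^2 = 2400/7 + 515*π/2

u'(x) = 9*sin(3*x) - 20*cos(4*x).
Expand u² and (u')² and integrate term by term on (0, π), using: for integers n ≥ 1, ∫_0^π sin²(nx) dx = ∫_0^π cos²(nx) dx = π/2; for n ≠ n', ∫_0^π sin(nx)sin(n'x) dx = ∫_0^π cos(nx)cos(n'x) dx = 0; and by product-to-sum, ∫_0^π sin(nx)cos(n'x) dx = ½∫_0^π [sin((n+n')x) + sin((n−n')x)] dx, which is 0 when n+n' is even and 2n/(n²−n'²) when n+n' is odd (it need not vanish on (0, π)).
  u² squared terms: (-5)²·∫sin(4x)² dx = 25·π/2 = 25*π/2;  (-3)²·∫cos(3x)² dx = 9·π/2 = 9*π/2.
  u² cross terms: 2·(-5)·(-3)·∫sin(4x)·cos(3x) dx = 30·(8/7) = 240/7.
  So ∫_0^π u² dx = 25*π/2 + 9*π/2 + 240/7 = 240/7 + 17*π.
  (u')² squared terms: (-20)²·∫cos(4x)² dx = 400·π/2 = 200*π;  (9)²·∫sin(3x)² dx = 81·π/2 = 81*π/2.
  (u')² cross terms: 2·(-20)·(9)·∫cos(4x)·sin(3x) dx = -360·(-6/7) = 2160/7.
  So ∫_0^π (u')² dx = 200*π + 81*π/2 + 2160/7 = 2160/7 + 481*π/2.
||u||_{H^1}^2 = (240/7 + 17*π) + (2160/7 + 481*π/2) = 2400/7 + 515*π/2.


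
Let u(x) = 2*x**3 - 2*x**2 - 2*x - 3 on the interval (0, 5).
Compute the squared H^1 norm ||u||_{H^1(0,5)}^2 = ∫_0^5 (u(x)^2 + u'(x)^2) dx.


||u||_{H^1}^2 = 255030/7

The H^1 norm (squared) on an interval (0, L) is
  ||u||_{H^1}^2 = ∫_0^L u(x)^2 dx + ∫_0^L u'(x)^2 dx.
Compute u'(x) = 6*x**2 - 4*x - 2.
Then u(x)^2 = 4*x**6 - 8*x**5 - 4*x**4 - 4*x**3 + 16*x**2 + 12*x + 9 and u'(x)^2 = 36*x**4 - 48*x**3 - 8*x**2 + 16*x + 4.
Integrate each monomial from 0 to 5 using ∫_0^5 c·x^n dx = c·5^(n+1)/(n+1):
  ∫_0^5 u(x)^2 dx = ∫_0^5 (4*x^6 - 8*x^5 - 4*x^4 - 4*x^3 + 16*x^2 + 12*x + 9) dx. Term by term:
    ∫_0^5 4*x^6 dx = 312500/7;  ∫_0^5 -8*x^5 dx = -62500/3;  ∫_0^5 -4*x^4 dx = -2500;
    ∫_0^5 -4*x^3 dx = -625;  ∫_0^5 16*x^2 dx = 2000/3;  ∫_0^5 12*x dx = 150;
    ∫_0^5 9 dx = 45.
  Sum: 312500/7 − 62500/3 − 2500 − 625 + 2000/3 + 150 + 45 = 452470/21.
  ∫_0^5 u'(x)^2 dx = ∫_0^5 (36*x^4 - 48*x^3 - 8*x^2 + 16*x + 4) dx. Term by term:
    ∫_0^5 36*x^4 dx = 22500;  ∫_0^5 -48*x^3 dx = -7500;  ∫_0^5 -8*x^2 dx = -1000/3;
    ∫_0^5 16*x dx = 200;  ∫_0^5 4 dx = 20.
  Sum: 22500 − 7500 − 1000/3 + 200 + 20 = 44660/3.
Adding: ||u||_{H^1}^2 = 452470/21 + 44660/3 = 255030/7.


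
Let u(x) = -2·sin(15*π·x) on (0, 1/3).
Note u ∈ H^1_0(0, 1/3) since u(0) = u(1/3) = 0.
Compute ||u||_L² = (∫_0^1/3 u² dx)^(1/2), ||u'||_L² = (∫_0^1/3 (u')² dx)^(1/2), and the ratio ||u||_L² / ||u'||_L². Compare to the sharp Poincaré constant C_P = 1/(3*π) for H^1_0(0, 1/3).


||u||_L² / ||u'||_L² = 1/(15*π) < C_P = 1/(3*π).

u(x) = -2·sin(15*π·x), so u'(x) = -30*π*cos(15*π*x).
Writing u(x) = A·sin(kπx/L) with A = -2 and k = 5, use ∫_0^L sin²(kπx/L) dx = L/2 and ∫_0^L cos²(kπx/L) dx = L/2.
u² = 4·sin²(15*π·x) and (u')² = 900*π^2·cos²(15*π·x), and each of sin², cos² integrates to L/2 = 1/6 over (0, 1/3).
∫_0^1/3 u² dx = 2/3, so ||u||_L² = sqrt(6)/3.
∫_0^1/3 (u')² dx = 150*π^2, so ||u'||_L² = 5*sqrt(6)*π.
Ratio ||u||_L² / ||u'||_L² = 1/(15*π).
Sharp Poincaré constant on H^1_0(0, 1/3) is C_P = L/π = 1/(3*π), achieved by sin(3*π·x).
This is the k = 5 harmonic; the ratio L/(kπ) is strictly less than C_P = L/π, consistent with the sharp inequality ||u||_L² ≤ C_P ||u'||_L².


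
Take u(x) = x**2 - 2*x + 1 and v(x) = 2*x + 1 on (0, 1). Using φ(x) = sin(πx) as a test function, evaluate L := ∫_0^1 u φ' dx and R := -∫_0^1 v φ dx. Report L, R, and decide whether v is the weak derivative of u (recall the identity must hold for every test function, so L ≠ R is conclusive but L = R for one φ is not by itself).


LHS = 2/π, RHS = -4/π. No, v is not the weak derivative of u.

u(x) = x**2 - 2*x + 1, classical derivative u'(x) = 2*x - 2.
φ(x) = sin(πx), so φ'(x) = π*cos(π*x).
Note φ(0) = φ(1) = 0, so the boundary term u·φ vanishes.
LHS = ∫_0^1 u(x) φ'(x) dx = ∫_0^1 (π*x^2*cos(π*x) - 2*π*x*cos(π*x) + π*cos(π*x)) dx. Term by term:
  ∫_0^1 π*cos(π*x) dx = 0;  ∫_0^1 π*x^2*cos(π*x) dx = -2/π;  ∫_0^1 -2*π*x*cos(π*x) dx = 4/π.
Sum: 0 − 2/π + 4/π = 2/π.
So LHS = 2/π.
∫_0^1 v(x) φ(x) dx = ∫_0^1 (2*x*sin(π*x) + sin(π*x)) dx. Term by term:
  ∫_0^1 2*x*sin(π*x) dx = 2/π;  ∫_0^1 sin(π*x) dx = 2/π.
Sum: 2/π + 2/π = 4/π.
So RHS = -∫_0^1 v(x) φ(x) dx = -4/π.
LHS − RHS = 6/π ≠ 0, so the identity fails.
(For a valid weak derivative the identity must hold for EVERY test function, in particular this one. The failure shows v is NOT the weak derivative of u.)
Correct weak derivative would be u'(x) = 2*x - 2.


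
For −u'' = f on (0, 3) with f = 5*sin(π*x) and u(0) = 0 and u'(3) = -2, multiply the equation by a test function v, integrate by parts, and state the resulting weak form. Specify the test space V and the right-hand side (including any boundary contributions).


V = {v ∈ H^1(0, 3) : v(0) = 0} (test functions vanish at x = 0 where u is specified); weak form: ∫_0^3 u'v' dx = ∫_0^3 (5*sin(π*x)) v dx − 2·v(3) for all v ∈ V.

Multiply both sides by a test function v and integrate from 0 to 3:
  ∫_0^3 −u''(x) v(x) dx = ∫_0^3 f(x) v(x) dx.
Integrate the LHS by parts once:
  ∫_0^3 −u'' v dx = −[u'(x) v(x)]_0^3 + ∫_0^3 u'(x) v'(x) dx.
Thus ∫_0^3 u'(x) v'(x) dx = ∫_0^3 f(x) v(x) dx + [u'(x) v(x)]_0^3.
Choose V so that boundary terms are either known or forced to vanish.
Mixed BC: u(0) = 0 (Dirichlet) and u'(3) = -2 (Neumann). Define V = {v ∈ H^1(0, 3) : v(0) = 0}. Then [u' v]_0^3 = u'(3)·v(3) − u'(0)·0 = − 2·v(3).
Weak formulation: find u (satisfying any essential BC) such that ∫_0^3 u'(x) v'(x) dx = ∫_0^3 f v dx − 2·v(3) for all v ∈ V (Dirichlet at 0 absorbed into V; Neumann datum at x = 3 contributes the boundary term).
Substituting f(x) = 5*sin(π*x), the right-hand side is ∫_0^3 (5*sin(π*x)) v dx − 2·v(3).


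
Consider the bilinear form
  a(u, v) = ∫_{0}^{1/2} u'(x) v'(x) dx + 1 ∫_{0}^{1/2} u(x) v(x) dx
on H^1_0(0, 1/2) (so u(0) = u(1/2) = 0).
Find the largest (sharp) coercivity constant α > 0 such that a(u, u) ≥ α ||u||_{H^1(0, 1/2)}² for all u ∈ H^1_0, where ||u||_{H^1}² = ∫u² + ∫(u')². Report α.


α = 1

Coercivity of a(·,·) on H^1_0(0, 1/2) means a(u, u) ≥ α ||u||_{H^1}² for every u ∈ H^1_0.
The interval has length L = 1/2, and Poincaré/coercivity depend only on L. Here a(u, u) = ∫(u')² + (1)·∫u².
Here c = 1 ≥ 1, so a(u,u) = ∫(u')² + c∫u² ≥ ∫(u')² + ∫u² = ||u||_{H^1}², i.e. α = 1 works. No larger α is possible: a(u,u) ≥ α||u||_{H^1}² means (1−α)∫(u')² ≥ (α−c)∫u², and for the modes u_n = sin(nπ(x−x₀)/L) (x₀ the left endpoint) one has ∫u_n²/∫(u_n')² = (L/(nπ))² → 0, so a(u_n,u_n)/||u_n||_{H^1}² → 1. Hence the optimal constant is α = 1.
Therefore α = 1.


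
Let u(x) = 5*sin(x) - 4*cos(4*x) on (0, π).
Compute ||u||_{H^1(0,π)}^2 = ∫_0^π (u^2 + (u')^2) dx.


||u||_{H^1(0,π)}^2 = 272/3 + 161*π

u'(x) = 16*sin(4*x) + 5*cos(x).
Expand u² and (u')² and integrate term by term on (0, π), using: for integers n ≥ 1, ∫_0^π sin²(nx) dx = ∫_0^π cos²(nx) dx = π/2; for n ≠ n', ∫_0^π sin(nx)sin(n'x) dx = ∫_0^π cos(nx)cos(n'x) dx = 0; and by product-to-sum, ∫_0^π sin(nx)cos(n'x) dx = ½∫_0^π [sin((n+n')x) + sin((n−n')x)] dx, which is 0 when n+n' is even and 2n/(n²−n'²) when n+n' is odd (it need not vanish on (0, π)).
  u² squared terms: (-4)²·∫cos(4x)² dx = 16·π/2 = 8*π;  (5)²·∫sin(x)² dx = 25·π/2 = 25*π/2.
  u² cross terms: 2·(-4)·(5)·∫cos(4x)·sin(x) dx = -40·(-2/15) = 16/3.
  So ∫_0^π u² dx = 8*π + 25*π/2 + 16/3 = 16/3 + 41*π/2.
  (u')² squared terms: (5)²·∫cos(x)² dx = 25·π/2 = 25*π/2;  (16)²·∫sin(4x)² dx = 256·π/2 = 128*π.
  (u')² cross terms: 2·(5)·(16)·∫cos(x)·sin(4x) dx = 160·(8/15) = 256/3.
  So ∫_0^π (u')² dx = 25*π/2 + 128*π + 256/3 = 256/3 + 281*π/2.
||u||_{H^1}^2 = (16/3 + 41*π/2) + (256/3 + 281*π/2) = 272/3 + 161*π.


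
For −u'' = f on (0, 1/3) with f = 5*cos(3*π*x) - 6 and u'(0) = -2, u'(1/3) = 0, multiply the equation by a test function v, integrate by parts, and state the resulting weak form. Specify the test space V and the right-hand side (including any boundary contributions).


V = H^1(0, 1/3) (v unrestricted at boundary; u is determined up to an additive constant); weak form: ∫_0^1/3 u'v' dx = ∫_0^1/3 (5*cos(3*π*x) - 6) v dx + 2·v(0) for all v ∈ V.

Multiply both sides by a test function v and integrate from 0 to 1/3:
  ∫_0^1/3 −u''(x) v(x) dx = ∫_0^1/3 f(x) v(x) dx.
Integrate the LHS by parts once:
  ∫_0^1/3 −u'' v dx = −[u'(x) v(x)]_0^1/3 + ∫_0^1/3 u'(x) v'(x) dx.
Thus ∫_0^1/3 u'(x) v'(x) dx = ∫_0^1/3 f(x) v(x) dx + [u'(x) v(x)]_0^1/3.
Choose V so that boundary terms are either known or forced to vanish.
u has inhomogeneous Neumann u'(0) = -2, u'(1/3) = 0. [u' v]_0^1/3 = (0)·v(1/3) − (-2)·v(0) = 2·v(0). Take V = H^1(0, 1/3); boundary term becomes part of RHS.
Weak formulation: find u (satisfying any essential BC) such that ∫_0^1/3 u'(x) v'(x) dx = ∫_0^1/3 f v dx + 2·v(0) for all v ∈ V (Neumann data are natural BCs: they enter the RHS as boundary terms).
Substituting f(x) = 5*cos(3*π*x) - 6, the right-hand side is ∫_0^1/3 (5*cos(3*π*x) - 6) v dx + 2·v(0).
Compatibility check (pure Neumann): taking v ≡ 1 ∈ V gives 0 = ∫_0^1/3 f dx + (0) − (-2), i.e. ∫_0^1/3 f dx must equal u'(0) − u'(1/3) = -2. Indeed ∫_0^1/3 (5*cos(3*π*x) - 6) dx = -2, so the data are compatible. The solution is then unique only up to an additive constant (fix it e.g. by requiring ∫_0^1/3 u dx = 0).


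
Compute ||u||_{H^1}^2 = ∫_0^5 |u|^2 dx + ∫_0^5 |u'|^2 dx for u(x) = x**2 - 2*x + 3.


||u||_{H^1}^2 = 1195/3

The H^1 norm (squared) on an interval (0, L) is
  ||u||_{H^1}^2 = ∫_0^L u(x)^2 dx + ∫_0^L u'(x)^2 dx.
Compute u'(x) = 2*x - 2.
Then u(x)^2 = x**4 - 4*x**3 + 10*x**2 - 12*x + 9 and u'(x)^2 = 4*x**2 - 8*x + 4.
Integrate each monomial from 0 to 5 using ∫_0^5 c·x^n dx = c·5^(n+1)/(n+1):
  ∫_0^5 u(x)^2 dx = ∫_0^5 (x^4 - 4*x^3 + 10*x^2 - 12*x + 9) dx. Term by term:
    ∫_0^5 x^4 dx = 625;  ∫_0^5 -4*x^3 dx = -625;  ∫_0^5 10*x^2 dx = 1250/3;
    ∫_0^5 -12*x dx = -150;  ∫_0^5 9 dx = 45.
  Sum: 625 − 625 + 1250/3 − 150 + 45 = 935/3.
  ∫_0^5 u'(x)^2 dx = ∫_0^5 (4*x^2 - 8*x + 4) dx. Term by term:
    ∫_0^5 4*x^2 dx = 500/3;  ∫_0^5 -8*x dx = -100;  ∫_0^5 4 dx = 20.
  Sum: 500/3 − 100 + 20 = 260/3.
Adding: ||u||_{H^1}^2 = 935/3 + 260/3 = 1195/3.


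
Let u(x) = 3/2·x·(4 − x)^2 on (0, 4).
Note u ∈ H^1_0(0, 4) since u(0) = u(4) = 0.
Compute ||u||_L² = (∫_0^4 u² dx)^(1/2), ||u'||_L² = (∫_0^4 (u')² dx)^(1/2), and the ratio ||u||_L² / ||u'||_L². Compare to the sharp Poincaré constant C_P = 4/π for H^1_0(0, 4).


||u||_L² / ||u'||_L² = 2*sqrt(14)/7 < C_P = 4/π.

u(x) = 3/2·x·(4 − x)^2, so u'(x) = 3*(x/2 - 2)*(3*x - 4).
u(x) = 3/2·x·(4 − x)^2 vanishes at x = 0 and x = 4, so u ∈ H^1_0(0, 4). Differentiate via the product rule and integrate the resulting polynomials term by term.
  ∫_0^4 u² dx = ∫_0^4 (9*x^6/4 - 36*x^5 + 216*x^4 - 576*x^3 + 576*x^2) dx. Term by term:
    ∫_0^4 9*x^6/4 dx = 36864/7;  ∫_0^4 -36*x^5 dx = -24576;  ∫_0^4 216*x^4 dx = 221184/5;
    ∫_0^4 -576*x^3 dx = -36864;  ∫_0^4 576*x^2 dx = 12288.
  Sum: 36864/7 − 24576 + 221184/5 − 36864 + 12288 = 12288/35.
  ∫_0^4 (u')² dx = ∫_0^4 (81*x^4/4 - 216*x^3 + 792*x^2 - 1152*x + 576) dx. Term by term:
    ∫_0^4 81*x^4/4 dx = 20736/5;  ∫_0^4 -216*x^3 dx = -13824;  ∫_0^4 792*x^2 dx = 16896;
    ∫_0^4 -1152*x dx = -9216;  ∫_0^4 576 dx = 2304.
  Sum: 20736/5 − 13824 + 16896 − 9216 + 2304 = 1536/5.
∫_0^4 u² dx = 12288/35, so ||u||_L² = 64*sqrt(105)/35.
∫_0^4 (u')² dx = 1536/5, so ||u'||_L² = 16*sqrt(30)/5.
Ratio ||u||_L² / ||u'||_L² = 2*sqrt(14)/7.
Sharp Poincaré constant on H^1_0(0, 4) is C_P = L/π = 4/π, achieved by sin(π/4·x).
A polynomial bump cannot attain the sharp Poincaré constant (only the first sine eigenfunction does), so the ratio is strictly less than C_P, consistent with ||u||_L² ≤ C_P ||u'||_L².


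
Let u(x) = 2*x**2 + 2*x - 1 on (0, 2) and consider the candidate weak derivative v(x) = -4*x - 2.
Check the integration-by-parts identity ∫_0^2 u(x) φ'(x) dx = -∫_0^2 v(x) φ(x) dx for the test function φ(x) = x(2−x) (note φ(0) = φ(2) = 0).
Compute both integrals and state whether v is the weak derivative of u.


LHS = -8, RHS = 8. No, v is not the weak derivative of u.

u(x) = 2*x**2 + 2*x - 1, classical derivative u'(x) = 4*x + 2.
φ(x) = x(2−x), so φ'(x) = 2 - 2*x.
Note φ(0) = φ(2) = 0, so the boundary term u·φ vanishes.
LHS = ∫_0^2 u(x) φ'(x) dx = ∫_0^2 (-4*x^3 + 6*x - 2) dx. Term by term:
  ∫_0^2 -4*x^3 dx = -16;  ∫_0^2 6*x dx = 12;  ∫_0^2 -2 dx = -4.
Sum: -16 + 12 − 4 = -8.
So LHS = -8.
∫_0^2 v(x) φ(x) dx = ∫_0^2 (4*x^3 - 6*x^2 - 4*x) dx. Term by term:
  ∫_0^2 4*x^3 dx = 16;  ∫_0^2 -6*x^2 dx = -16;  ∫_0^2 -4*x dx = -8.
Sum: 16 − 16 − 8 = -8.
So RHS = -∫_0^2 v(x) φ(x) dx = 8.
LHS − RHS = -16 ≠ 0, so the identity fails.
(For a valid weak derivative the identity must hold for EVERY test function, in particular this one. The failure shows v is NOT the weak derivative of u.)
Correct weak derivative would be u'(x) = 4*x + 2.


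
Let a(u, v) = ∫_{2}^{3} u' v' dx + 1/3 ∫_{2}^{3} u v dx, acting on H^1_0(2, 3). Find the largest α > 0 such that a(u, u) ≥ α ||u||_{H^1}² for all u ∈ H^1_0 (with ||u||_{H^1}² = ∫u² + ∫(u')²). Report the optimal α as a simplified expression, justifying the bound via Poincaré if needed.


α = (1/3 + π^2)/(1 + π^2)

Coercivity of a(·,·) on H^1_0(2, 3) means a(u, u) ≥ α ||u||_{H^1}² for every u ∈ H^1_0.
The interval has length L = 1, and Poincaré/coercivity depend only on L. Here a(u, u) = ∫(u')² + (1/3)·∫u².
Here 0 < c = 1/3 < 1. The condition a(u,u) ≥ α||u||_{H^1}² reads (1−α)∫(u')² ≥ (α−c)∫u². Any admissible α is ≤ 1 (rapidly oscillating u have ∫u²/∫(u')² → 0), and α = 1 would force 0 ≥ (1−c)∫u², impossible since c < 1; so 1−α > 0. By the sharp Poincaré inequality on H^1_0 of an interval of length L, ∫(u')² ≥ (π/L)²∫u² with equality for the first sine mode sin(π(x−x₀)/L) (x₀ the left endpoint), so the inequality holds for all u iff (1−α)(π/L)² ≥ α − c, i.e. α ≤ ((π/L)² + c)/((π/L)² + 1) = (1 + c(L/π)²)/(1 + (L/π)²). With (π/L)² = π^2 and c = 1/3, the largest admissible constant is α = ((π/L)² + c)/((π/L)² + 1).
Simplifying, α = (1/3 + π^2)/(1 + π^2).


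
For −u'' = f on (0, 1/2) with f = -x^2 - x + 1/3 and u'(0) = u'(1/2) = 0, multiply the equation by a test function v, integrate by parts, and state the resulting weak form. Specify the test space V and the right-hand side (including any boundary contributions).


V = H^1(0, 1/2) (no boundary constraint on v; u is determined up to an additive constant); weak form: ∫_0^1/2 u'v' dx = ∫_0^1/2 (-x^2 - x + 1/3) v dx for all v ∈ V.

Multiply both sides by a test function v and integrate from 0 to 1/2:
  ∫_0^1/2 −u''(x) v(x) dx = ∫_0^1/2 f(x) v(x) dx.
Integrate the LHS by parts once:
  ∫_0^1/2 −u'' v dx = −[u'(x) v(x)]_0^1/2 + ∫_0^1/2 u'(x) v'(x) dx.
Thus ∫_0^1/2 u'(x) v'(x) dx = ∫_0^1/2 f(x) v(x) dx + [u'(x) v(x)]_0^1/2.
Choose V so that boundary terms are either known or forced to vanish.
u has homogeneous Neumann: u'(0) = u'(1/2) = 0. So [u' v]_0^1/2 = 0·v(1/2) − 0·v(0) = 0 for any v; take V = H^1(0, 1/2).
Weak formulation: find u (satisfying any essential BC) such that ∫_0^1/2 u'(x) v'(x) dx = ∫_0^1/2 f v dx for all v ∈ V (homogeneous Neumann, so boundary terms vanish).
Substituting f(x) = -x^2 - x + 1/3, the right-hand side is ∫_0^1/2 (-x^2 - x + 1/3) v dx.
Compatibility check (pure Neumann): taking v ≡ 1 ∈ V gives 0 = ∫_0^1/2 f dx + (0) − (0), i.e. ∫_0^1/2 f dx must equal u'(0) − u'(1/2) = 0. Indeed ∫_0^1/2 (-x^2 - x + 1/3) dx = 0, so the data are compatible. The solution is then unique only up to an additive constant (fix it e.g. by requiring ∫_0^1/2 u dx = 0).


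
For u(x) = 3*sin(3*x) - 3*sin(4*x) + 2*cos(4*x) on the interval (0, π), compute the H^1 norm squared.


||u||_{H^1(0,π)}^2 = -1224/7 + 311*π/2

u'(x) = -8*sin(4*x) + 9*cos(3*x) - 12*cos(4*x).
Expand u² and (u')² and integrate term by term on (0, π), using: for integers n ≥ 1, ∫_0^π sin²(nx) dx = ∫_0^π cos²(nx) dx = π/2; for n ≠ n', ∫_0^π sin(nx)sin(n'x) dx = ∫_0^π cos(nx)cos(n'x) dx = 0; and by product-to-sum, ∫_0^π sin(nx)cos(n'x) dx = ½∫_0^π [sin((n+n')x) + sin((n−n')x)] dx, which is 0 when n+n' is even and 2n/(n²−n'²) when n+n' is odd (it need not vanish on (0, π)).
  u² squared terms: (-3)²·∫sin(4x)² dx = 9·π/2 = 9*π/2;  (2)²·∫cos(4x)² dx = 4·π/2 = 2*π;  (3)²·∫sin(3x)² dx = 9·π/2 = 9*π/2.
  u² cross terms: 2·(-3)·(2)·∫sin(4x)·cos(4x) dx = -12·(0) = 0;  2·(-3)·(3)·∫sin(4x)·sin(3x) dx = -18·(0) = 0;  2·(2)·(3)·∫cos(4x)·sin(3x) dx = 12·(-6/7) = -72/7.
  So ∫_0^π u² dx = 9*π/2 + 2*π + 9*π/2 + 0 + 0 − 72/7 = -72/7 + 11*π.
  (u')² squared terms: (-12)²·∫cos(4x)² dx = 144·π/2 = 72*π;  (-8)²·∫sin(4x)² dx = 64·π/2 = 32*π;  (9)²·∫cos(3x)² dx = 81·π/2 = 81*π/2.
  (u')² cross terms: 2·(-12)·(-8)·∫cos(4x)·sin(4x) dx = 192·(0) = 0;  2·(-12)·(9)·∫cos(4x)·cos(3x) dx = -216·(0) = 0;  2·(-8)·(9)·∫sin(4x)·cos(3x) dx = -144·(8/7) = -1152/7.
  So ∫_0^π (u')² dx = 72*π + 32*π + 81*π/2 + 0 + 0 − 1152/7 = -1152/7 + 289*π/2.
||u||_{H^1}^2 = (-72/7 + 11*π) + (-1152/7 + 289*π/2) = -1224/7 + 311*π/2.
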